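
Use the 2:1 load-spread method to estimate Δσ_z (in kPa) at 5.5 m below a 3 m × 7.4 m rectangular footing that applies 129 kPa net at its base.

Δσ_z ≈ 26.1 kPa

By the 2:1 method the load spreads at 1 horizontal : 2 vertical, so at depth z the loaded area has grown by z in each plan dimension:
Δσ = qBL/((B+z)(L+z)) = 129×3×7.4/((3+5.5)(7.4+5.5)) = 26.118 kPa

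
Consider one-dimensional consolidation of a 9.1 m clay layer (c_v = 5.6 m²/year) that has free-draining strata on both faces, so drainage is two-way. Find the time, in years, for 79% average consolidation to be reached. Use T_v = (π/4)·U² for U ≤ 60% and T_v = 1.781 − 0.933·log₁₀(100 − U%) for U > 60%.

Drainage path length: H_d = H/2 = 4.55 m (double drainage).
U > 60%: T_v = 1.781 − 0.933·log₁₀(100 − 79) = 0.54737.
t = T_v·H_d²/c_v = 0.54737×4.55²/5.6 = 2.024 years.

t ≈ 2.02 years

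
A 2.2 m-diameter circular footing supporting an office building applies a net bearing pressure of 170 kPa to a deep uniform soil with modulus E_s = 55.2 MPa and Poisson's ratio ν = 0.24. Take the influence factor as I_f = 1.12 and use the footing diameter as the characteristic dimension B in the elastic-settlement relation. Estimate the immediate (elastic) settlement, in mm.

S_e ≈ 7.15 mm

Immediate (elastic) settlement: S_e = q·B·(1−ν²)/E_s · I_f.
E_s = 55.2 MPa = 55200 kPa.
S_e = 170 × 2.2 × (1 − 0.24²) / 55200 × 1.12
    = 170 × 2.2 × 0.9424 / 55200 × 1.12
    = 0.007151 m = 7.151 mm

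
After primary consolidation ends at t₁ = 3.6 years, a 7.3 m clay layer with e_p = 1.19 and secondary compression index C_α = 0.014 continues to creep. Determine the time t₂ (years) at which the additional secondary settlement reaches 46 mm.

t₂ ≈ 34.8 years

S_s = C_α·H/(1+e_p)·log₁₀(t₂/t₁) ⇒ log₁₀(t₂/t₁) = S_s·(1+e_p)/(C_α·H).
log₁₀(t₂/t₁) = 0.046 × (1+1.19) / (0.014×7.3) = 0.9857
t₂ = t₁ × 10^0.9857 = 3.6 × 9.676 = 34.84 years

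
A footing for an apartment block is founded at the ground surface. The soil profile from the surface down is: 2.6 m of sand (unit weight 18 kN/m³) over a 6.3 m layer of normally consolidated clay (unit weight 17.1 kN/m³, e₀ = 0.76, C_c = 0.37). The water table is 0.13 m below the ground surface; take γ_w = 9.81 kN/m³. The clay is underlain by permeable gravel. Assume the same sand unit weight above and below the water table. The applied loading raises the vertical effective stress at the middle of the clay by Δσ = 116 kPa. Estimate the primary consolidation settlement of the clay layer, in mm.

S_c ≈ 728 mm

Mid-depth of clay below the ground surface: z = 2.6 + 6.3/2 = 5.75 m.
Total vertical stress at mid-clay: σ_v = 18×2.6 + 17.1×3.15 = 100.67 kPa.
Pore pressure: u = 9.81×(5.75 − 0.13) = 55.132 kPa.
Initial effective stress: σ'_0 = σ_v − u = 100.67 − 55.132 = 45.538 kPa.
Final effective stress: σ'_f = σ'_0 + Δσ = 45.538 + 116 = 161.54 kPa.
Normally consolidated clay, so the full stress increment lies on the virgin compression line:
S_c = C_c·H/(1+e₀)·log₁₀(σ'_f/σ'_0) = 0.37×6.3/(1+0.76)×log₁₀(161.54/45.538)
    = 1.3244 × 0.54991 = 0.7283 m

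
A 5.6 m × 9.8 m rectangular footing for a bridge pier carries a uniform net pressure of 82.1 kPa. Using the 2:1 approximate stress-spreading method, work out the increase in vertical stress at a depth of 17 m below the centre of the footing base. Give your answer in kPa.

By the 2:1 method the load spreads at 1 horizontal : 2 vertical, so at depth z the loaded area has grown by z in each plan dimension:
Δσ = qBL/((B+z)(L+z)) = 82.1×5.6×9.8/((5.6+17)(9.8+17)) = 7.439 kPa

Δσ_z ≈ 7.44 kPa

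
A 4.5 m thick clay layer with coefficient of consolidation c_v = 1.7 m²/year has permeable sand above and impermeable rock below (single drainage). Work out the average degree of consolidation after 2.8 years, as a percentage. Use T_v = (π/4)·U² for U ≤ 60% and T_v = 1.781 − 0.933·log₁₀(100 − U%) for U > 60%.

U ≈ 54.7 %

Drainage path length: H_d = H = 4.5 m (single drainage).
T_v = c_v·t/H_d² = 1.7×2.8/4.5² = 0.23506.
T_v = 0.23506 corresponds to the U ≤ 60% branch:
U = √(4T_v/π) = 0.5471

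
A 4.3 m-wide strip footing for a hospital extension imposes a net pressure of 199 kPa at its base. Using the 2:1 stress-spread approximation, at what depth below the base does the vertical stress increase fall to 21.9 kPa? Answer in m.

z ≈ 34.8 m

2:1 spreading — at depth z the loaded area has grown by z in each plan dimension:
qB/(B+z) = Δσ_z ⇒ z = qB/Δσ_z − B = 199×4.3/21.9 − 4.3 = 34.77 m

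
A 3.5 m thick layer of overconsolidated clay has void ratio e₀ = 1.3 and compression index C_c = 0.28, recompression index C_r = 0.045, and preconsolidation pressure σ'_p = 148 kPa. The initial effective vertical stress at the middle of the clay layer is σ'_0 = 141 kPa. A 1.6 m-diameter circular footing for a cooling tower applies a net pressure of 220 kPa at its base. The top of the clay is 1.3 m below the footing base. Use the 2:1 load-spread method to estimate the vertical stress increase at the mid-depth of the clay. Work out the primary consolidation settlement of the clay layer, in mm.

S_c ≈ 23.8 mm

Mid-depth of clay below the footing base: z = 1.3 + 3.5/2 = 3.05 m.
Stress increase at mid-clay by the 2:1 spreading method:
Δσ ≈ qD²/(D+z)² = 220×1.6²/(1.6+3.05)² = 26.047 kPa
Final effective stress: σ'_f = 141 + 26.047 = 167.05 kPa.
σ'_f = 167.05 > σ'_p = 148 kPa, so the stress path crosses the preconsolidation pressure — recompression up to σ'_p, then virgin compression beyond:
S_c = H/(1+e₀)·[C_r·log₁₀(σ'_p/σ'_0) + C_c·log₁₀(σ'_f/σ'_p)]
    = 3.5/2.3 × [0.045×log₁₀(148/141) + 0.28×log₁₀(167.05/148)]
    = 1.5217 × [0.00094692 + 0.014724] = 0.02385 m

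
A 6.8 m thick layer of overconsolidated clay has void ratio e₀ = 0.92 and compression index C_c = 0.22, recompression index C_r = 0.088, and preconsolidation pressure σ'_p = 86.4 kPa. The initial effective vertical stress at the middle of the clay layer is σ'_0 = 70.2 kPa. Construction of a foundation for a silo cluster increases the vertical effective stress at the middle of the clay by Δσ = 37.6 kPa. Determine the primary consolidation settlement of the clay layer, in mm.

S_c ≈ 103 mm

Final effective stress: σ'_f = 70.2 + 37.6 = 107.8 kPa.
σ'_f = 107.8 > σ'_p = 86.4 kPa, so the stress path crosses the preconsolidation pressure — recompression up to σ'_p, then virgin compression beyond:
S_c = H/(1+e₀)·[C_r·log₁₀(σ'_p/σ'_0) + C_c·log₁₀(σ'_f/σ'_p)]
    = 6.8/1.92 × [0.088×log₁₀(86.4/70.2) + 0.22×log₁₀(107.8/86.4)]
    = 3.5417 × [0.0079355 + 0.021143] = 0.103 m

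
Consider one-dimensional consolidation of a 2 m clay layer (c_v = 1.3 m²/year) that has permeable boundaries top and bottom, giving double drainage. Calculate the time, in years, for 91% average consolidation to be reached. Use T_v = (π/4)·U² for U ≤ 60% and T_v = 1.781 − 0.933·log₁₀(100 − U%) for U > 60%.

t ≈ 0.685 years

Drainage path length: H_d = H/2 = 1 m (double drainage).
U > 60%: T_v = 1.781 − 0.933·log₁₀(100 − 91) = 0.89069.
t = T_v·H_d²/c_v = 0.89069×1²/1.3 = 0.6851 years.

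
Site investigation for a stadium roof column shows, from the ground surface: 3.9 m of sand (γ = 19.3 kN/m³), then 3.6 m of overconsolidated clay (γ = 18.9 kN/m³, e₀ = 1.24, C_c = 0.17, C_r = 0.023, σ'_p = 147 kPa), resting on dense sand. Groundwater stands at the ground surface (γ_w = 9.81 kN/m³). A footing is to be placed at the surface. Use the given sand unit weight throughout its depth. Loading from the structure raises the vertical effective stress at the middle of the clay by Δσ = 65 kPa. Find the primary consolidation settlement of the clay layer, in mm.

Mid-depth of clay below the ground surface: z = 3.9 + 3.6/2 = 5.7 m.
Total vertical stress at mid-clay: σ_v = 19.3×3.9 + 18.9×1.8 = 109.29 kPa.
Pore pressure: u = 9.81×(5.7 − 0) = 55.917 kPa.
Initial effective stress: σ'_0 = σ_v − u = 109.29 − 55.917 = 53.373 kPa.
Final effective stress: σ'_f = 53.373 + 65 = 118.37 kPa.
σ'_f = 118.37 ≤ σ'_p = 147 kPa, so the clay remains overconsolidated and only the recompression index applies:
S_c = C_r·H/(1+e₀)·log₁₀(σ'_f/σ'_0) = 0.023×3.6/2.24×log₁₀(118.37/53.373)
    = 0.036963 × 0.34592 = 0.01279 m

S_c ≈ 12.8 mm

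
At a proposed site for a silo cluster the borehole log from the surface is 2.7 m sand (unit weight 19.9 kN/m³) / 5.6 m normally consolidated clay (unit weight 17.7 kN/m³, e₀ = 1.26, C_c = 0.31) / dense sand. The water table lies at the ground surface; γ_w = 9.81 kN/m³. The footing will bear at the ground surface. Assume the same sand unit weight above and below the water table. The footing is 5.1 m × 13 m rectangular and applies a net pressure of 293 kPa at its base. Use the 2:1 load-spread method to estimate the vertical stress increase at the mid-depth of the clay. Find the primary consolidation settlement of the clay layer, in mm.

S_c ≈ 367 mm

Mid-depth of clay below the ground surface: z = 2.7 + 5.6/2 = 5.5 m.
Total vertical stress at mid-clay: σ_v = 19.9×2.7 + 17.7×2.8 = 103.29 kPa.
Pore pressure: u = 9.81×(5.5 − 0) = 53.955 kPa.
Initial effective stress: σ'_0 = σ_v − u = 103.29 − 53.955 = 49.335 kPa.
Stress increase at mid-clay by the 2:1 spreading method:
Δσ = qBL/((B+z)(L+z)) = 293×5.1×13/((5.1+5.5)(13+5.5)) = 99.061 kPa
Final effective stress: σ'_f = σ'_0 + Δσ = 49.335 + 99.061 = 148.4 kPa.
Normally consolidated clay, so the full stress increment lies on the virgin compression line:
S_c = C_c·H/(1+e₀)·log₁₀(σ'_f/σ'_0) = 0.31×5.6/(1+1.26)×log₁₀(148.4/49.335)
    = 0.76814 × 0.47828 = 0.3674 m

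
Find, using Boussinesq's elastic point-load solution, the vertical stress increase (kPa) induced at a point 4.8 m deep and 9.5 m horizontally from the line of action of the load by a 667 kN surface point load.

Δσ_z ≈ 0.258 kPa

Boussinesq vertical stress below a point load on an elastic half-space:
Δσ_z = 3P/(2πz²) · [1 + (r/z)²]^(−5/2)
r/z = 9.5/4.8 = 1.9792; [1+(r/z)²]^(−5/2) = 0.018652.
Δσ_z = 3×667/(2π×4.8²) × 0.018652 = 13.822 × 0.018652 = 0.2578 kPa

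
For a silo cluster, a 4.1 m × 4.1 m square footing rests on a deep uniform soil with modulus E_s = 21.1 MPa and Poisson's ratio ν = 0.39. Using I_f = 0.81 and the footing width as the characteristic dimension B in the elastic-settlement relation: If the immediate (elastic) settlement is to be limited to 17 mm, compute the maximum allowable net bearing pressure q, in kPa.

q ≈ 127 kPa

E_s = 21.1 MPa = 21100 kPa.
S_e = q·B·(1−ν²)/E_s · I_f  ⇒  q = S_e·E_s / (B·(1−ν²)·I_f).
q = 0.017 × 21100 / (4.1 × 0.8479 × 0.81) = 127.4 kPa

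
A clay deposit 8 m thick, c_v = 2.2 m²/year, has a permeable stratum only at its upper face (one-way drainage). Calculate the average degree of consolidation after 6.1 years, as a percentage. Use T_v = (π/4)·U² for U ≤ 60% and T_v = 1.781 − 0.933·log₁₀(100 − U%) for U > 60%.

U ≈ 51.7 %

Drainage path length: H_d = H = 8 m (single drainage).
T_v = c_v·t/H_d² = 2.2×6.1/8² = 0.20969.
T_v = 0.20969 corresponds to the U ≤ 60% branch:
U = √(4T_v/π) = 0.5167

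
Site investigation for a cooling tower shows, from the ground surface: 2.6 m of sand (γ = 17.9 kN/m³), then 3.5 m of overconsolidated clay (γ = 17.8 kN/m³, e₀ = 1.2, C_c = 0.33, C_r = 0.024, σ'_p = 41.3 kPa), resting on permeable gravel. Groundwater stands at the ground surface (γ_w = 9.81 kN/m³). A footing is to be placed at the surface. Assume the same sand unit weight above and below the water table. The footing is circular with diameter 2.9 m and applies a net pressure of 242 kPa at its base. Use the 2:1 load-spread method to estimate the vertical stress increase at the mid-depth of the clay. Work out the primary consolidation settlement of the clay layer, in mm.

S_c ≈ 135 mm

Mid-depth of clay below the ground surface: z = 2.6 + 3.5/2 = 4.35 m.
Total vertical stress at mid-clay: σ_v = 17.9×2.6 + 17.8×1.75 = 77.69 kPa.
Pore pressure: u = 9.81×(4.35 − 0) = 42.673 kPa.
Initial effective stress: σ'_0 = σ_v − u = 77.69 − 42.673 = 35.017 kPa.
Stress increase at mid-clay by the 2:1 spreading method:
Δσ ≈ qD²/(D+z)² = 242×2.9²/(2.9+4.35)² = 38.72 kPa
Final effective stress: σ'_f = 35.017 + 38.72 = 73.737 kPa.
σ'_f = 73.737 > σ'_p = 41.3 kPa, so the stress path crosses the preconsolidation pressure — recompression up to σ'_p, then virgin compression beyond:
S_c = H/(1+e₀)·[C_r·log₁₀(σ'_p/σ'_0) + C_c·log₁₀(σ'_f/σ'_p)]
    = 3.5/2.2 × [0.024×log₁₀(41.3/35.017) + 0.33×log₁₀(73.737/41.3)]
    = 1.5909 × [0.0017201 + 0.083073] = 0.1349 m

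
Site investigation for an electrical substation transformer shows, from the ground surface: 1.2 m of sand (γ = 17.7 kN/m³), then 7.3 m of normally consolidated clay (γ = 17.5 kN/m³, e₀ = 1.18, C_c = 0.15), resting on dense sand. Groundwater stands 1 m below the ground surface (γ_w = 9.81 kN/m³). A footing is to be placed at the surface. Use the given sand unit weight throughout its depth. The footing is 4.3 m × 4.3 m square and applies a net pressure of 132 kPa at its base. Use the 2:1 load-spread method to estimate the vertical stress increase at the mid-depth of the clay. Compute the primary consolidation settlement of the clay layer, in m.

Mid-depth of clay below the ground surface: z = 1.2 + 7.3/2 = 4.85 m.
Total vertical stress at mid-clay: σ_v = 17.7×1.2 + 17.5×3.65 = 85.115 kPa.
Pore pressure: u = 9.81×(4.85 − 1) = 37.769 kPa.
Initial effective stress: σ'_0 = σ_v − u = 85.115 − 37.769 = 47.346 kPa.
Stress increase at mid-clay by the 2:1 spreading method:
Δσ = qBL/((B+z)(L+z)) = 132×4.3×4.3/((4.3+4.85)(4.3+4.85)) = 29.152 kPa
Final effective stress: σ'_f = σ'_0 + Δσ = 47.346 + 29.152 = 76.498 kPa.
Normally consolidated clay, so the full stress increment lies on the virgin compression line:
S_c = C_c·H/(1+e₀)·log₁₀(σ'_f/σ'_0) = 0.15×7.3/(1+1.18)×log₁₀(76.498/47.346)
    = 0.50229 × 0.20837 = 0.1047 m

S_c ≈ 0.105 m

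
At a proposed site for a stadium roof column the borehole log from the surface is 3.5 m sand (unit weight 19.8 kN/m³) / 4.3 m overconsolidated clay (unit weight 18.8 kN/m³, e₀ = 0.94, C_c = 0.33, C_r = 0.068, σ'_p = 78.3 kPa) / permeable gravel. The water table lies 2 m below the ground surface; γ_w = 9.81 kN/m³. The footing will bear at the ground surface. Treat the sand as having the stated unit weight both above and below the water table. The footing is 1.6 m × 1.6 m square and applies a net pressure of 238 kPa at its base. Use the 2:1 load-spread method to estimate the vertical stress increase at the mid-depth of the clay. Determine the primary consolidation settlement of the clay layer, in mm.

Mid-depth of clay below the ground surface: z = 3.5 + 4.3/2 = 5.65 m.
Total vertical stress at mid-clay: σ_v = 19.8×3.5 + 18.8×2.15 = 109.72 kPa.
Pore pressure: u = 9.81×(5.65 − 2) = 35.806 kPa.
Initial effective stress: σ'_0 = σ_v − u = 109.72 − 35.806 = 73.914 kPa.
Stress increase at mid-clay by the 2:1 spreading method:
Δσ = qBL/((B+z)(L+z)) = 238×1.6×1.6/((1.6+5.65)(1.6+5.65)) = 11.592 kPa
Final effective stress: σ'_f = 73.914 + 11.592 = 85.506 kPa.
σ'_f = 85.506 > σ'_p = 78.3 kPa, so the stress path crosses the preconsolidation pressure — recompression up to σ'_p, then virgin compression beyond:
S_c = H/(1+e₀)·[C_r·log₁₀(σ'_p/σ'_0) + C_c·log₁₀(σ'_f/σ'_p)]
    = 4.3/1.94 × [0.068×log₁₀(78.3/73.914) + 0.33×log₁₀(85.506/78.3)]
    = 2.2165 × [0.0017024 + 0.012617] = 0.03174 m

S_c ≈ 31.7 mm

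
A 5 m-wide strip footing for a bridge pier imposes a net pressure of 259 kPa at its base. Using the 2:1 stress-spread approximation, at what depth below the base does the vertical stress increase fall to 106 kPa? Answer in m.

z ≈ 7.22 m

2:1 spreading — at depth z the loaded area has grown by z in each plan dimension:
qB/(B+z) = Δσ_z ⇒ z = qB/Δσ_z − B = 259×5/106 − 5 = 7.217 m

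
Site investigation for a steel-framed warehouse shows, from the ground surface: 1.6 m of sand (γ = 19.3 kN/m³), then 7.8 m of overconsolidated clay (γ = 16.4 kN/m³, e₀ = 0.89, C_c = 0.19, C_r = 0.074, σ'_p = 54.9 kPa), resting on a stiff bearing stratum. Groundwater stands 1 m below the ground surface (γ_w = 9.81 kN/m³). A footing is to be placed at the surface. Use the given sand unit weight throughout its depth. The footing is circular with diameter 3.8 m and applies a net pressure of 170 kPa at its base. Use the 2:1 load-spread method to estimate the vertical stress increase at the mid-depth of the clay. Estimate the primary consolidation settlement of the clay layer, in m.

S_c ≈ 0.135 m

Mid-depth of clay below the ground surface: z = 1.6 + 7.8/2 = 5.5 m.
Total vertical stress at mid-clay: σ_v = 19.3×1.6 + 16.4×3.9 = 94.84 kPa.
Pore pressure: u = 9.81×(5.5 − 1) = 44.145 kPa.
Initial effective stress: σ'_0 = σ_v − u = 94.84 − 44.145 = 50.695 kPa.
Stress increase at mid-clay by the 2:1 spreading method:
Δσ ≈ qD²/(D+z)² = 170×3.8²/(3.8+5.5)² = 28.382 kPa
Final effective stress: σ'_f = 50.695 + 28.382 = 79.077 kPa.
σ'_f = 79.077 > σ'_p = 54.9 kPa, so the stress path crosses the preconsolidation pressure — recompression up to σ'_p, then virgin compression beyond:
S_c = H/(1+e₀)·[C_r·log₁₀(σ'_p/σ'_0) + C_c·log₁₀(σ'_f/σ'_p)]
    = 7.8/1.89 × [0.074×log₁₀(54.9/50.695) + 0.19×log₁₀(79.077/54.9)]
    = 4.127 × [0.0025609 + 0.030111] = 0.1348 m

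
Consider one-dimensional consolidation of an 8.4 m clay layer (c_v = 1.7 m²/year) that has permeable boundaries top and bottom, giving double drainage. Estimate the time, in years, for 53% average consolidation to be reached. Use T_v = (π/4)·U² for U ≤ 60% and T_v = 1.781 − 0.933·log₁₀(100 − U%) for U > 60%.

Drainage path length: H_d = H/2 = 4.2 m (double drainage).
U ≤ 60%: T_v = (π/4)·U² = (π/4)×0.53² = 0.22062.
t = T_v·H_d²/c_v = 0.22062×4.2²/1.7 = 2.289 years.

t ≈ 2.29 years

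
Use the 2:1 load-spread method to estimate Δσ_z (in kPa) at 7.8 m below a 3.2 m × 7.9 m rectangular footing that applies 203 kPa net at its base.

By the 2:1 method the load spreads at 1 horizontal : 2 vertical, so at depth z the loaded area has grown by z in each plan dimension:
Δσ = qBL/((B+z)(L+z)) = 203×3.2×7.9/((3.2+7.8)(7.9+7.8)) = 29.715 kPa

Δσ_z ≈ 29.7 kPa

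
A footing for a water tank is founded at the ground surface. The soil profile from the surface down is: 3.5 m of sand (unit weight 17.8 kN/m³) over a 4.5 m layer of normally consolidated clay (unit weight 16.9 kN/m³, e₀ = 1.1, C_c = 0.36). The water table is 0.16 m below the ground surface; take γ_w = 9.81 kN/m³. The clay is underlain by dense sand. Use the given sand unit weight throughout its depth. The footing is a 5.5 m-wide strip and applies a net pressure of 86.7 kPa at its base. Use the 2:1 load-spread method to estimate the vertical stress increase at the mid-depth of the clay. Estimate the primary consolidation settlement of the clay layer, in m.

S_c ≈ 0.221 m

Mid-depth of clay below the ground surface: z = 3.5 + 4.5/2 = 5.75 m.
Total vertical stress at mid-clay: σ_v = 17.8×3.5 + 16.9×2.25 = 100.33 kPa.
Pore pressure: u = 9.81×(5.75 − 0.16) = 54.838 kPa.
Initial effective stress: σ'_0 = σ_v − u = 100.33 − 54.838 = 45.492 kPa.
Stress increase at mid-clay by the 2:1 spreading method:
Δσ = qB/(B+z) = 86.7×5.5/(5.5+5.75) = 42.387 kPa
Final effective stress: σ'_f = σ'_0 + Δσ = 45.492 + 42.387 = 87.879 kPa.
Normally consolidated clay, so the full stress increment lies on the virgin compression line:
S_c = C_c·H/(1+e₀)·log₁₀(σ'_f/σ'_0) = 0.36×4.5/(1+1.1)×log₁₀(87.879/45.492)
    = 0.77143 × 0.28595 = 0.2206 m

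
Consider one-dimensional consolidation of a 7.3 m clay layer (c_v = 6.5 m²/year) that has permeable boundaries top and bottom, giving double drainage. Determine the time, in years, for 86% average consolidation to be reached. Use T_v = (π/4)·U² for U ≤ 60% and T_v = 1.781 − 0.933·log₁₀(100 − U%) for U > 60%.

Drainage path length: H_d = H/2 = 3.65 m (double drainage).
U > 60%: T_v = 1.781 − 0.933·log₁₀(100 − 86) = 0.71166.
t = T_v·H_d²/c_v = 0.71166×3.65²/6.5 = 1.459 years.

t ≈ 1.46 years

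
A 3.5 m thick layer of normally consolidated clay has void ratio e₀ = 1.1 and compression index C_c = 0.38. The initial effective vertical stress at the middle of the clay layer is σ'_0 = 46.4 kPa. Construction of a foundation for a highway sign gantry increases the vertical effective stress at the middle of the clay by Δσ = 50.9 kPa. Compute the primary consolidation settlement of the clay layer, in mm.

S_c ≈ 204 mm

Final effective stress: σ'_f = σ'_0 + Δσ = 46.4 + 50.9 = 97.3 kPa.
Normally consolidated clay, so the full stress increment lies on the virgin compression line:
S_c = C_c·H/(1+e₀)·log₁₀(σ'_f/σ'_0) = 0.38×3.5/(1+1.1)×log₁₀(97.3/46.4)
    = 0.63333 × 0.32159 = 0.2037 m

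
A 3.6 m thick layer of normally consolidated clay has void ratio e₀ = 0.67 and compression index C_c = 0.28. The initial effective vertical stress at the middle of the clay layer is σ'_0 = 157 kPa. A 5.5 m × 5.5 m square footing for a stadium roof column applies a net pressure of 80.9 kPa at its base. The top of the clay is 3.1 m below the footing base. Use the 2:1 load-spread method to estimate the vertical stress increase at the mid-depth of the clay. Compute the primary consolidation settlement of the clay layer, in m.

Mid-depth of clay below the footing base: z = 3.1 + 3.6/2 = 4.9 m.
Stress increase at mid-clay by the 2:1 spreading method:
Δσ = qBL/((B+z)(L+z)) = 80.9×5.5×5.5/((5.5+4.9)(5.5+4.9)) = 22.626 kPa
Final effective stress: σ'_f = σ'_0 + Δσ = 157 + 22.626 = 179.63 kPa.
Normally consolidated clay, so the full stress increment lies on the virgin compression line:
S_c = C_c·H/(1+e₀)·log₁₀(σ'_f/σ'_0) = 0.28×3.6/(1+0.67)×log₁₀(179.63/157)
    = 0.60359 × 0.058479 = 0.0353 m

S_c ≈ 0.0353 m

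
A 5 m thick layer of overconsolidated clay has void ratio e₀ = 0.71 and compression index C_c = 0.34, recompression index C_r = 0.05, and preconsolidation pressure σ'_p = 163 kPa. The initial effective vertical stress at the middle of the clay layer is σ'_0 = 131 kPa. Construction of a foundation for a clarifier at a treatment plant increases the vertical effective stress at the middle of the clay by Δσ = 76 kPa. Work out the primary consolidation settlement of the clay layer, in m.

S_c ≈ 0.117 m

Final effective stress: σ'_f = 131 + 76 = 207 kPa.
σ'_f = 207 > σ'_p = 163 kPa, so the stress path crosses the preconsolidation pressure — recompression up to σ'_p, then virgin compression beyond:
S_c = H/(1+e₀)·[C_r·log₁₀(σ'_p/σ'_0) + C_c·log₁₀(σ'_f/σ'_p)]
    = 5/1.71 × [0.05×log₁₀(163/131) + 0.34×log₁₀(207/163)]
    = 2.924 × [0.0047458 + 0.035286] = 0.1171 m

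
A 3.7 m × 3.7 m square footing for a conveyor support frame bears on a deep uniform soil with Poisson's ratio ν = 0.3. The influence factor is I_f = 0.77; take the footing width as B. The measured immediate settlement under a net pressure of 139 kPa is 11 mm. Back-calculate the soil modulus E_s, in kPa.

E_s ≈ 32800 kPa

S_e = q·B·(1−ν²)/E_s · I_f  ⇒  E_s = q·B·(1−ν²)·I_f / S_e.
E_s = 139 × 3.7 × 0.91 × 0.77 / 0.011 = 32760 kPa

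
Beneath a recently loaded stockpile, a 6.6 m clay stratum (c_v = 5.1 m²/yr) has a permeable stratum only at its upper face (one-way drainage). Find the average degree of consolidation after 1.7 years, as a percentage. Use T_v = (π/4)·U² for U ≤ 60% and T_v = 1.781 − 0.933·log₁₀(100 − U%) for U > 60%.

U ≈ 50.3 %

Drainage path length: H_d = H = 6.6 m (single drainage).
T_v = c_v·t/H_d² = 5.1×1.7/6.6² = 0.19904.
T_v = 0.19904 corresponds to the U ≤ 60% branch:
U = √(4T_v/π) = 0.5034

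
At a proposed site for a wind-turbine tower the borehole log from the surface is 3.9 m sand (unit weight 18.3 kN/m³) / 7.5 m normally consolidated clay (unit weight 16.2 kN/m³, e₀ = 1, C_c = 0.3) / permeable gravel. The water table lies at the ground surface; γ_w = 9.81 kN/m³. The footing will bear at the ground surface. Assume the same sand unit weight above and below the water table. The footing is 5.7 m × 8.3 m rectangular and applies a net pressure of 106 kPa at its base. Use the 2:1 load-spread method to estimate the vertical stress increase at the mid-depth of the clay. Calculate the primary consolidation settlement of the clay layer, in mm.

S_c ≈ 169 mm

Mid-depth of clay below the ground surface: z = 3.9 + 7.5/2 = 7.65 m.
Total vertical stress at mid-clay: σ_v = 18.3×3.9 + 16.2×3.75 = 132.12 kPa.
Pore pressure: u = 9.81×(7.65 − 0) = 75.047 kPa.
Initial effective stress: σ'_0 = σ_v − u = 132.12 − 75.047 = 57.073 kPa.
Stress increase at mid-clay by the 2:1 spreading method:
Δσ = qBL/((B+z)(L+z)) = 106×5.7×8.3/((5.7+7.65)(8.3+7.65)) = 23.551 kPa
Final effective stress: σ'_f = σ'_0 + Δσ = 57.073 + 23.551 = 80.624 kPa.
Normally consolidated clay, so the full stress increment lies on the virgin compression line:
S_c = C_c·H/(1+e₀)·log₁₀(σ'_f/σ'_0) = 0.3×7.5/(1+1)×log₁₀(80.624/57.073)
    = 1.125 × 0.15003 = 0.1688 m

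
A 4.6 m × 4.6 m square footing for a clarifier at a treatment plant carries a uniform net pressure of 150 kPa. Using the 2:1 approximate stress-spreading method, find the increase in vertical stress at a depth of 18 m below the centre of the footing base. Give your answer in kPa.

Δσ_z ≈ 6.21 kPa

By the 2:1 method the load spreads at 1 horizontal : 2 vertical, so at depth z the loaded area has grown by z in each plan dimension:
Δσ = qBL/((B+z)(L+z)) = 150×4.6×4.6/((4.6+18)(4.6+18)) = 6.2143 kPa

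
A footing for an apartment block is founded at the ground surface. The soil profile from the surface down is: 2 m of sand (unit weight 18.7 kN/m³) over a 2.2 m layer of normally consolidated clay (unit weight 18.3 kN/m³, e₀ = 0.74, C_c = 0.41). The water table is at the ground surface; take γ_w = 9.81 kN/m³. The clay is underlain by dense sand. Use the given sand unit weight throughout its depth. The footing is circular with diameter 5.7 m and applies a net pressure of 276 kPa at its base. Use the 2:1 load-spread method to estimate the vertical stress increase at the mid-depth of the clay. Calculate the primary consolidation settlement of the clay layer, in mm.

Mid-depth of clay below the ground surface: z = 2 + 2.2/2 = 3.1 m.
Total vertical stress at mid-clay: σ_v = 18.7×2 + 18.3×1.1 = 57.53 kPa.
Pore pressure: u = 9.81×(3.1 − 0) = 30.411 kPa.
Initial effective stress: σ'_0 = σ_v − u = 57.53 − 30.411 = 27.119 kPa.
Stress increase at mid-clay by the 2:1 spreading method:
Δσ ≈ qD²/(D+z)² = 276×5.7²/(5.7+3.1)² = 115.8 kPa
Final effective stress: σ'_f = σ'_0 + Δσ = 27.119 + 115.8 = 142.92 kPa.
Normally consolidated clay, so the full stress increment lies on the virgin compression line:
S_c = C_c·H/(1+e₀)·log₁₀(σ'_f/σ'_0) = 0.41×2.2/(1+0.74)×log₁₀(142.92/27.119)
    = 0.51839 × 0.72182 = 0.3742 m

S_c ≈ 374 mm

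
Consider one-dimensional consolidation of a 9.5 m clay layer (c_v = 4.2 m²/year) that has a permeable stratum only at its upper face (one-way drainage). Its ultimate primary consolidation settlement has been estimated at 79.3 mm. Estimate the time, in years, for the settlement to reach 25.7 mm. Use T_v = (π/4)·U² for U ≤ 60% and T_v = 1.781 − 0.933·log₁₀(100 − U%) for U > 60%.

t ≈ 1.77 years

Drainage path length: H_d = H = 9.5 m (single drainage).
U = S(t)/S_ult = 25.7/79.3 = 0.3241.
U ≤ 60%: T_v = (π/4)·U² = (π/4)×0.32409² = 0.082492.
t = T_v·H_d²/c_v = 0.082492×9.5²/4.2 = 1.773 years.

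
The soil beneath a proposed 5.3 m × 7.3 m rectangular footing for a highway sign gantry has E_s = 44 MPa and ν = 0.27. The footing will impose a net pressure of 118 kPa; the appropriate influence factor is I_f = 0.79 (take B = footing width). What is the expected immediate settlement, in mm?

Immediate (elastic) settlement: S_e = q·B·(1−ν²)/E_s · I_f.
E_s = 44 MPa = 44000 kPa.
S_e = 118 × 5.3 × (1 − 0.27²) / 44000 × 0.79
    = 118 × 5.3 × 0.9271 / 44000 × 0.79
    = 0.01041 m = 10.41 mm

S_e ≈ 10.4 mm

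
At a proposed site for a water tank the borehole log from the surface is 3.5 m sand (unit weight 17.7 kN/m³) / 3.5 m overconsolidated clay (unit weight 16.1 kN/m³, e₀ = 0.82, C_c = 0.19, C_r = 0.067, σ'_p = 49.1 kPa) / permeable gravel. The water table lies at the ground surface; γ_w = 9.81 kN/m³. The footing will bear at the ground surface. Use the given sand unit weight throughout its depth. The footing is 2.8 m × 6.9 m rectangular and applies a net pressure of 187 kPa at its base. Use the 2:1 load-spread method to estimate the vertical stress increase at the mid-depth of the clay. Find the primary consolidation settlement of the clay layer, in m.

Mid-depth of clay below the ground surface: z = 3.5 + 3.5/2 = 5.25 m.
Total vertical stress at mid-clay: σ_v = 17.7×3.5 + 16.1×1.75 = 90.125 kPa.
Pore pressure: u = 9.81×(5.25 − 0) = 51.503 kPa.
Initial effective stress: σ'_0 = σ_v − u = 90.125 − 51.503 = 38.622 kPa.
Stress increase at mid-clay by the 2:1 spreading method:
Δσ = qBL/((B+z)(L+z)) = 187×2.8×6.9/((2.8+5.25)(6.9+5.25)) = 36.938 kPa
Final effective stress: σ'_f = 38.622 + 36.938 = 75.56 kPa.
σ'_f = 75.56 > σ'_p = 49.1 kPa, so the stress path crosses the preconsolidation pressure — recompression up to σ'_p, then virgin compression beyond:
S_c = H/(1+e₀)·[C_r·log₁₀(σ'_p/σ'_0) + C_c·log₁₀(σ'_f/σ'_p)]
    = 3.5/1.82 × [0.067×log₁₀(49.1/38.622) + 0.19×log₁₀(75.56/49.1)]
    = 1.9231 × [0.0069845 + 0.03557] = 0.08184 m

S_c ≈ 0.0818 m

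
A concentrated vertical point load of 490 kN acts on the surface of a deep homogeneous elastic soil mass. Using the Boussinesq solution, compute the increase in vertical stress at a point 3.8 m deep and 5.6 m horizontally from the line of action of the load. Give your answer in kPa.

Δσ_z ≈ 0.904 kPa

Boussinesq vertical stress below a point load on an elastic half-space:
Δσ_z = 3P/(2πz²) · [1 + (r/z)²]^(−5/2)
r/z = 5.6/3.8 = 1.4737; [1+(r/z)²]^(−5/2) = 0.055815.
Δσ_z = 3×490/(2π×3.8²) × 0.055815 = 16.202 × 0.055815 = 0.9043 kPa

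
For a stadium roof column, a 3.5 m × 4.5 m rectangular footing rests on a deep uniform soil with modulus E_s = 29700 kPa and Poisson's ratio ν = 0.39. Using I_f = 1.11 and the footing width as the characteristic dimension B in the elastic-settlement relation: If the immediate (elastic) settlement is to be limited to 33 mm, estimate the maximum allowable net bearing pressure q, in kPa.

q ≈ 298 kPa

S_e = q·B·(1−ν²)/E_s · I_f  ⇒  q = S_e·E_s / (B·(1−ν²)·I_f).
q = 0.033 × 29700 / (3.5 × 0.8479 × 1.11) = 297.5 kPa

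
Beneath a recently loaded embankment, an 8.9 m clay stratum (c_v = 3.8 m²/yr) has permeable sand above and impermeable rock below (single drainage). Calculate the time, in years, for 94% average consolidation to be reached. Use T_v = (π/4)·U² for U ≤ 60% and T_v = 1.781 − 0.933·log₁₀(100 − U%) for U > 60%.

Drainage path length: H_d = H = 8.9 m (single drainage).
U > 60%: T_v = 1.781 − 0.933·log₁₀(100 − 94) = 1.055.
t = T_v·H_d²/c_v = 1.055×8.9²/3.8 = 21.99 years.

t ≈ 22 years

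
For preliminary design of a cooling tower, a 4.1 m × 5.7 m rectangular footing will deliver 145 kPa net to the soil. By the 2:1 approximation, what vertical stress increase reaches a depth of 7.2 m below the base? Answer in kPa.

By the 2:1 method the load spreads at 1 horizontal : 2 vertical, so at depth z the loaded area has grown by z in each plan dimension:
Δσ = qBL/((B+z)(L+z)) = 145×4.1×5.7/((4.1+7.2)(5.7+7.2)) = 23.247 kPa

Δσ_z ≈ 23.2 kPa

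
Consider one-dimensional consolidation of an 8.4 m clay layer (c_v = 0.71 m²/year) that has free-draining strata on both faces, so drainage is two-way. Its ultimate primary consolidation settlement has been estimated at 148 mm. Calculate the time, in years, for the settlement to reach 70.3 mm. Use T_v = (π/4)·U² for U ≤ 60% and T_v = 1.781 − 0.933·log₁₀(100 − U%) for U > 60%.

Drainage path length: H_d = H/2 = 4.2 m (double drainage).
U = S(t)/S_ult = 70.3/148 = 0.475.
U ≤ 60%: T_v = (π/4)·U² = (π/4)×0.475² = 0.17721.
t = T_v·H_d²/c_v = 0.17721×4.2²/0.71 = 4.403 years.

t ≈ 4.4 years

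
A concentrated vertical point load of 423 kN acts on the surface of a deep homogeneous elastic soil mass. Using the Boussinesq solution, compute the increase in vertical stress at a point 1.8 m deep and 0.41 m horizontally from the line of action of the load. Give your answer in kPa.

Δσ_z ≈ 54.9 kPa

Boussinesq vertical stress below a point load on an elastic half-space:
Δσ_z = 3P/(2πz²) · [1 + (r/z)²]^(−5/2)
r/z = 0.41/1.8 = 0.22778; [1+(r/z)²]^(−5/2) = 0.88121.
Δσ_z = 3×423/(2π×1.8²) × 0.88121 = 62.336 × 0.88121 = 54.93 kPa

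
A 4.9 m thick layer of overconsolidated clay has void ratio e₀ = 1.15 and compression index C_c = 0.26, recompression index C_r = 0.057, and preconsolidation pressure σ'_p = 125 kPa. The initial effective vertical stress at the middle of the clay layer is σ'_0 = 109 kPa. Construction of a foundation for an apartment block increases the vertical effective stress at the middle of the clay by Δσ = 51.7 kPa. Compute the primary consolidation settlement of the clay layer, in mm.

Final effective stress: σ'_f = 109 + 51.7 = 160.7 kPa.
σ'_f = 160.7 > σ'_p = 125 kPa, so the stress path crosses the preconsolidation pressure — recompression up to σ'_p, then virgin compression beyond:
S_c = H/(1+e₀)·[C_r·log₁₀(σ'_p/σ'_0) + C_c·log₁₀(σ'_f/σ'_p)]
    = 4.9/2.15 × [0.057×log₁₀(125/109) + 0.26×log₁₀(160.7/125)]
    = 2.2791 × [0.0033906 + 0.028368] = 0.07238 m

S_c ≈ 72.4 mm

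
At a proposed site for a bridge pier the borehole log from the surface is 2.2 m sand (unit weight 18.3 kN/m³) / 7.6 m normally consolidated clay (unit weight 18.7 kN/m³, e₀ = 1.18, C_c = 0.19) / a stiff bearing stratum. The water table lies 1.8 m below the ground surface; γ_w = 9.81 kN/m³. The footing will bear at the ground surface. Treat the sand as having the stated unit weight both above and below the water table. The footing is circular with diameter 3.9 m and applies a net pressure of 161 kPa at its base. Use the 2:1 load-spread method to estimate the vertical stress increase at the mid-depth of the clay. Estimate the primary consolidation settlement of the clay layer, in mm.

S_c ≈ 87.7 mm

Mid-depth of clay below the ground surface: z = 2.2 + 7.6/2 = 6 m.
Total vertical stress at mid-clay: σ_v = 18.3×2.2 + 18.7×3.8 = 111.32 kPa.
Pore pressure: u = 9.81×(6 − 1.8) = 41.202 kPa.
Initial effective stress: σ'_0 = σ_v − u = 111.32 − 41.202 = 70.118 kPa.
Stress increase at mid-clay by the 2:1 spreading method:
Δσ ≈ qD²/(D+z)² = 161×3.9²/(3.9+6)² = 24.985 kPa
Final effective stress: σ'_f = σ'_0 + Δσ = 70.118 + 24.985 = 95.103 kPa.
Normally consolidated clay, so the full stress increment lies on the virgin compression line:
S_c = C_c·H/(1+e₀)·log₁₀(σ'_f/σ'_0) = 0.19×7.6/(1+1.18)×log₁₀(95.103/70.118)
    = 0.66239 × 0.13236 = 0.08767 m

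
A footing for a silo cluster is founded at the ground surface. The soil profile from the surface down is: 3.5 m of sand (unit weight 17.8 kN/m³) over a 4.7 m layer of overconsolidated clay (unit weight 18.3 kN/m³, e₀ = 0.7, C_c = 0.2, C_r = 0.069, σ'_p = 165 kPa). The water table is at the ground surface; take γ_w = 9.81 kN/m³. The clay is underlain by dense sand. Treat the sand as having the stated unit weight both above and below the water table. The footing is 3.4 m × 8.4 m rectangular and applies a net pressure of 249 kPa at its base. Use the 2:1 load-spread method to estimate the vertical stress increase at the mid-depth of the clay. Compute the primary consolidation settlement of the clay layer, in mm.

Mid-depth of clay below the ground surface: z = 3.5 + 4.7/2 = 5.85 m.
Total vertical stress at mid-clay: σ_v = 17.8×3.5 + 18.3×2.35 = 105.31 kPa.
Pore pressure: u = 9.81×(5.85 − 0) = 57.389 kPa.
Initial effective stress: σ'_0 = σ_v − u = 105.31 − 57.389 = 47.921 kPa.
Stress increase at mid-clay by the 2:1 spreading method:
Δσ = qBL/((B+z)(L+z)) = 249×3.4×8.4/((3.4+5.85)(8.4+5.85)) = 53.951 kPa
Final effective stress: σ'_f = 47.921 + 53.951 = 101.87 kPa.
σ'_f = 101.87 ≤ σ'_p = 165 kPa, so the clay remains overconsolidated and only the recompression index applies:
S_c = C_r·H/(1+e₀)·log₁₀(σ'_f/σ'_0) = 0.069×4.7/1.7×log₁₀(101.87/47.921)
    = 0.19076 × 0.32752 = 0.06248 m

S_c ≈ 62.5 mm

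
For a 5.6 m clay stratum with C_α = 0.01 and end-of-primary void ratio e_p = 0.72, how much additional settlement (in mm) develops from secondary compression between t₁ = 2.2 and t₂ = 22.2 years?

Secondary compression: S_s = C_α·H/(1+e_p)·log₁₀(t₂/t₁)
S_s = 0.01×5.6/(1+0.72)×log₁₀(22.2/2.2)
    = 0.03256 × 1.004 = 0.03269 m

S_s ≈ 32.7 mm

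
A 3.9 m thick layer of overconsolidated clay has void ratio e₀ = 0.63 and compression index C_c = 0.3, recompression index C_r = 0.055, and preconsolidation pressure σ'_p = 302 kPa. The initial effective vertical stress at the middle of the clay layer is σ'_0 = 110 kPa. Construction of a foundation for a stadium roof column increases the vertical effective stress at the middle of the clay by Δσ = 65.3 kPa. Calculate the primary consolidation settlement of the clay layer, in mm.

S_c ≈ 26.6 mm

Final effective stress: σ'_f = 110 + 65.3 = 175.3 kPa.
σ'_f = 175.3 ≤ σ'_p = 302 kPa, so the clay remains overconsolidated and only the recompression index applies:
S_c = C_r·H/(1+e₀)·log₁₀(σ'_f/σ'_0) = 0.055×3.9/1.63×log₁₀(175.3/110)
    = 0.13159 × 0.20239 = 0.02663 m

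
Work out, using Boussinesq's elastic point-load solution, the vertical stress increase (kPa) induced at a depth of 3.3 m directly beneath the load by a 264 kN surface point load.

Boussinesq vertical stress below a point load on an elastic half-space:
Δσ_z = 3P/(2πz²) · [1 + (r/z)²]^(−5/2)
r/z = 0/3.3 = 0; [1+(r/z)²]^(−5/2) = 1.
Δσ_z = 3×264/(2π×3.3²) × 1 = 11.575 × 1 = 11.57 kPa

Δσ_z ≈ 11.6 kPa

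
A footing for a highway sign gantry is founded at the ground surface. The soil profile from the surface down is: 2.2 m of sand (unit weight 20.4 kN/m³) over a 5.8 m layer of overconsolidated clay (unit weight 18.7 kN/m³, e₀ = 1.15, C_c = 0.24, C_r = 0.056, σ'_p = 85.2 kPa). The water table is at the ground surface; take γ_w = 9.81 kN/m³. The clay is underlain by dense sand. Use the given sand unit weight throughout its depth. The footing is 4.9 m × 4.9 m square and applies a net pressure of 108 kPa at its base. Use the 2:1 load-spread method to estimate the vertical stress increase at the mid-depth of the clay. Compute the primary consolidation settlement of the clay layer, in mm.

S_c ≈ 27.8 mm

Mid-depth of clay below the ground surface: z = 2.2 + 5.8/2 = 5.1 m.
Total vertical stress at mid-clay: σ_v = 20.4×2.2 + 18.7×2.9 = 99.11 kPa.
Pore pressure: u = 9.81×(5.1 − 0) = 50.031 kPa.
Initial effective stress: σ'_0 = σ_v − u = 99.11 − 50.031 = 49.079 kPa.
Stress increase at mid-clay by the 2:1 spreading method:
Δσ = qBL/((B+z)(L+z)) = 108×4.9×4.9/((4.9+5.1)(4.9+5.1)) = 25.931 kPa
Final effective stress: σ'_f = 49.079 + 25.931 = 75.01 kPa.
σ'_f = 75.01 ≤ σ'_p = 85.2 kPa, so the clay remains overconsolidated and only the recompression index applies:
S_c = C_r·H/(1+e₀)·log₁₀(σ'_f/σ'_0) = 0.056×5.8/2.15×log₁₀(75.01/49.079)
    = 0.15107 × 0.18422 = 0.02783 m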